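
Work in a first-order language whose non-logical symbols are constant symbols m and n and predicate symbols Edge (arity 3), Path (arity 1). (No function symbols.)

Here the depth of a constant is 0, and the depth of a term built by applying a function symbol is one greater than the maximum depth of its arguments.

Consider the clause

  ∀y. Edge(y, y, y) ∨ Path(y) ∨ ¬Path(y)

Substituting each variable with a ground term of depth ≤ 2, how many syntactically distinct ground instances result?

2

Ground terms of depth ≤ 2:
  With no function symbols every ground term is a constant, so there are exactly 2 ground terms at every depth bound.
  N_0 = 2
  N_1 = 2
  N_2 = 2
  Explicitly: m, n.
So there are 2 ground terms available for substitution.
The body mentions the single quantified variable y; since ground terms form a free algebra, no two substitutions collapse to the same formula.
Number of ground instances = 2.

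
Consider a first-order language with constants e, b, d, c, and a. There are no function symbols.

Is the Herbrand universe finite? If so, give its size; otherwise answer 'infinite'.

There are no function symbols, so every ground term is one of the 5 constants.
The Herbrand universe is {e, b, d, c, a}, which is finite with 5 elements.

5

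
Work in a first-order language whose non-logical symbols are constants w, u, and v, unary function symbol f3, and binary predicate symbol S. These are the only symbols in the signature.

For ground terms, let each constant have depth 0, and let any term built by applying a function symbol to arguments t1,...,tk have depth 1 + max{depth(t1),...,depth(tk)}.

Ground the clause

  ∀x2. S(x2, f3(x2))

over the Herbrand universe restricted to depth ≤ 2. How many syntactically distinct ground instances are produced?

Ground terms of depth ≤ 2:
  Write N_k for the number of ground terms of depth ≤ k. A term of depth ≤ k is either a constant or a function symbol applied to arguments of depth ≤ k−1, so N_k = 3 + N_{k-1}.
  N_0 = 3
  N_1 = 3 + 3 = 6
  N_2 = 3 + 6 = 9
  Explicitly: w, u, v, f3(w), f3(u), f3(v), f3(f3(w)), f3(f3(u)), f3(f3(v)).
So there are 9 ground terms available for substitution.
The clause has 1 distinct variable (x2), which appears in the body. In the free term algebra distinct substitutions yield syntactically distinct ground instances.
Number of ground instances = 9.

9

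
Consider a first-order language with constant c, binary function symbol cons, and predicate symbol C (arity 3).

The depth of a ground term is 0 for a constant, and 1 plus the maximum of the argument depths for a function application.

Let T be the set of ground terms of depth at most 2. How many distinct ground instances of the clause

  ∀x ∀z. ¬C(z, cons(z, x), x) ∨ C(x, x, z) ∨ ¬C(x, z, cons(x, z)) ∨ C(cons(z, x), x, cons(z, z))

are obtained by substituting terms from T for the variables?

25

Ground terms of depth ≤ 2:
  If N_k denotes the number of depth-≤k ground terms, the 1 constant gives N_0 = 1, and each function symbol of arity r contributes N_{k-1}^r new terms at level k: N_k = 1 + N_{k-1}^2.
  N_0 = 1
  N_1 = 1 + 1^2 = 2
  N_2 = 1 + 2^2 = 5
So there are 5 ground terms available for substitution.
The clause has 2 distinct variables (x, z), each appearing in the body. In the free term algebra distinct substitutions yield syntactically distinct ground instances.
Number of ground instances = 5^2 = 25.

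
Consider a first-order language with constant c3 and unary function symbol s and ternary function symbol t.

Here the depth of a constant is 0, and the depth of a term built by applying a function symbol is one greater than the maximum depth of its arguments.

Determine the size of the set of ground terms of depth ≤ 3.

29823

Count level by level. With function symbols s/1, t/3, the terms of depth ≤ k are the 1 constant together with each function applied to depth-≤(k−1) tuples, so N_k = 1 + N_{k-1} + N_{k-1}^3.
N_0 = 1
N_1 = 1 + 1 + 1^3 = 3
N_2 = 1 + 3 + 3^3 = 31
N_3 = 1 + 31 + 31^3 = 29823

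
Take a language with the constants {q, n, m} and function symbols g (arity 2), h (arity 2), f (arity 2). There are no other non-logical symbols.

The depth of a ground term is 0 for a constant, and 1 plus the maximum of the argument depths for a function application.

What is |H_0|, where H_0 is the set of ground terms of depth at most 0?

Count level by level. With function symbols g/2, h/2, f/2, the terms of depth ≤ k are the 3 constants together with each function applied to depth-≤(k−1) tuples, so N_k = 3 + N_{k-1}^2 + N_{k-1}^2 + N_{k-1}^2.
N_0 = 3
Explicitly: q, n, m.

3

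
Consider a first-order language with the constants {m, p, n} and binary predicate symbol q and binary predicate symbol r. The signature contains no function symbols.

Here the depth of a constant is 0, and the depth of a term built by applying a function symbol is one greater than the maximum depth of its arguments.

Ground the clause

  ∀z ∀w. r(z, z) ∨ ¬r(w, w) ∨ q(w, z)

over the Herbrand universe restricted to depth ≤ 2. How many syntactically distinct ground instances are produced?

9

Ground terms of depth ≤ 2:
  With no function symbols every ground term is a constant, so there are exactly 3 ground terms at every depth bound.
  N_0 = 3
  N_1 = 3
  N_2 = 3
  Explicitly: m, p, n.
So there are 3 ground terms available for substitution.
The body mentions every one of the 2 quantified variables; since ground terms form a free algebra, no two substitutions collapse to the same formula.
Number of ground instances = 3^2 = 9.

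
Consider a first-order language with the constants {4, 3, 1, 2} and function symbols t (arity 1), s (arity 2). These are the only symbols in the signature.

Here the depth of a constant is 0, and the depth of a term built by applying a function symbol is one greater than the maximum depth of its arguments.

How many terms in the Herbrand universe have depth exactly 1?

20

Write N_k for the number of ground terms of depth ≤ k. A term of depth ≤ k is either a constant or a function symbol applied to arguments of depth ≤ k−1, so N_k = 4 + N_{k-1} + N_{k-1}^2.
N_0 = 4
N_1 = 4 + 4 + 4^2 = 24
Terms of depth exactly 1: N_1 − N_0 = 24 − 4 = 20.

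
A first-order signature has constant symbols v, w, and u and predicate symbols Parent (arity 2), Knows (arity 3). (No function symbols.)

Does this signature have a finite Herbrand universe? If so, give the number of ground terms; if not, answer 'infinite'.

There are no function symbols, so every ground term is one of the 3 constants.
The Herbrand universe is {v, w, u}, which is finite with 3 elements.

3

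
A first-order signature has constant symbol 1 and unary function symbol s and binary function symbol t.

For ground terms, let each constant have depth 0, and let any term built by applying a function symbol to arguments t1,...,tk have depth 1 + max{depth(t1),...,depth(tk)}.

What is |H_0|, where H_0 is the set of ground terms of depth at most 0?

1

If N_k denotes the number of depth-≤k ground terms, the 1 constant gives N_0 = 1, and each function symbol of arity r contributes N_{k-1}^r new terms at level k: N_k = 1 + N_{k-1} + N_{k-1}^2.
N_0 = 1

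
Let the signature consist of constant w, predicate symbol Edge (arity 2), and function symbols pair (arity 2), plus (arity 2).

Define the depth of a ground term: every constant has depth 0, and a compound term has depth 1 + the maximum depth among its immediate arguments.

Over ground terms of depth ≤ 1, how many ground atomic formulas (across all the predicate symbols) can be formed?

9

First count ground terms of depth ≤ 1.
Count level by level. With function symbols pair/2, plus/2, the terms of depth ≤ k are the 1 constant together with each function applied to depth-≤(k−1) tuples, so N_k = 1 + N_{k-1}^2 + N_{k-1}^2.
N_0 = 1
N_1 = 1 + 1^2 + 1^2 = 3
Explicitly: w, pair(w, w), plus(w, w).
So |H| = 3.
Ground atoms are formed by filling each argument slot of a predicate with a term from H, so an r-ary predicate gives |H|^r atoms:
  Edge: 3^2 = 9
Total ground atoms: 9.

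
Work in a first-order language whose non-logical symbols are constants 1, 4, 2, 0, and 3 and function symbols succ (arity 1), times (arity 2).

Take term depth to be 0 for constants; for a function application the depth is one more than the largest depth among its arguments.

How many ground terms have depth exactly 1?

Count level by level. With function symbols succ/1, times/2, the terms of depth ≤ k are the 5 constants together with each function applied to depth-≤(k−1) tuples, so N_k = 5 + N_{k-1} + N_{k-1}^2.
N_0 = 5
N_1 = 5 + 5 + 5^2 = 35
Terms of depth exactly 1: N_1 − N_0 = 35 − 5 = 30.

30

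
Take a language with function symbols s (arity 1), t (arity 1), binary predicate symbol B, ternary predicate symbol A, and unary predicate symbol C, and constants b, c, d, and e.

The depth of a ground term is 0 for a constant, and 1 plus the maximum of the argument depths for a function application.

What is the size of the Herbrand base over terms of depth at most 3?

First count ground terms of depth ≤ 3.
If N_k denotes the number of depth-≤k ground terms, the 4 constants give N_0 = 4, and each function symbol of arity r contributes N_{k-1}^r new terms at level k: N_k = 4 + N_{k-1} + N_{k-1}.
N_0 = 4
N_1 = 4 + 4 + 4 = 12
N_2 = 4 + 12 + 12 = 28
N_3 = 4 + 28 + 28 = 60
So |H| = 60.
Ground atoms are formed by filling each argument slot of a predicate with a term from H, so an r-ary predicate gives |H|^r atoms:
  B: 60^2 = 3600;  A: 60^3 = 216000;  C: 60
Total ground atoms: 3600 + 216000 + 60 = 219660.

219660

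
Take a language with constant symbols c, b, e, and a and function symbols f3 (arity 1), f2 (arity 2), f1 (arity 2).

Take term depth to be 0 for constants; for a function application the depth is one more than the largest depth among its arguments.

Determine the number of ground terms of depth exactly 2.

Write N_k for the number of ground terms of depth ≤ k. A term of depth ≤ k is either a constant or a function symbol applied to arguments of depth ≤ k−1, so N_k = 4 + N_{k-1} + N_{k-1}^2 + N_{k-1}^2.
N_0 = 4
N_1 = 4 + 4 + 4^2 + 4^2 = 40
N_2 = 4 + 40 + 40^2 + 40^2 = 3244
Terms of depth exactly 2: N_2 − N_1 = 3244 − 40 = 3204.

3204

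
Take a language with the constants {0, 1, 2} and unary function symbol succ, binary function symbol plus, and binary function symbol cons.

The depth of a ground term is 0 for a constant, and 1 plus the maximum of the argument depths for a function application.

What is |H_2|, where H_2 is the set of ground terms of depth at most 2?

Write N_k for the number of ground terms of depth ≤ k. A term of depth ≤ k is either a constant or a function symbol applied to arguments of depth ≤ k−1, so N_k = 3 + N_{k-1} + N_{k-1}^2 + N_{k-1}^2.
N_0 = 3
N_1 = 3 + 3 + 3^2 + 3^2 = 24
N_2 = 3 + 24 + 24^2 + 24^2 = 1179

1179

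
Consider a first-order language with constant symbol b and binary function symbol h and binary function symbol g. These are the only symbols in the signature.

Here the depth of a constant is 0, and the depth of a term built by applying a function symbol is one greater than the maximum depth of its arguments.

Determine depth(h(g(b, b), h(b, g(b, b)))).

3

depth(g(b, b)) = 1 + max(0, 0) = 1
depth(h(b, g(b, b))) = 1 + max(0, 1) = 2
depth(h(g(b, b), h(b, g(b, b)))) = 1 + max(1, 2) = 3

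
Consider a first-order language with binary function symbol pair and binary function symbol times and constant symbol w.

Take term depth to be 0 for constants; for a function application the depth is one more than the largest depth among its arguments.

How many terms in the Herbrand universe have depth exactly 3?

Let N_k count ground terms of depth at most k. Each non-constant term of depth ≤ k is some function symbol applied to depth-≤(k−1) arguments, giving N_k = 1 + N_{k-1}^2 + N_{k-1}^2.
N_0 = 1
N_1 = 1 + 1^2 + 1^2 = 3
N_2 = 1 + 3^2 + 3^2 = 19
N_3 = 1 + 19^2 + 19^2 = 723
Terms of depth exactly 3: N_3 − N_2 = 723 − 19 = 704.

704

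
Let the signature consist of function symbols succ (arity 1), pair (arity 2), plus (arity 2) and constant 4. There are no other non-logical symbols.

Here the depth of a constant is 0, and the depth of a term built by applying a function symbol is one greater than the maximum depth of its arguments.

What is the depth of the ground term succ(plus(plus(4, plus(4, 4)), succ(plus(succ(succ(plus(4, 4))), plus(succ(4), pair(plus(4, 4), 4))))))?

depth(plus(4, 4)) = 1 + max(0, 0) = 1
depth(plus(4, plus(4, 4))) = 1 + max(0, 1) = 2
depth(succ(plus(4, 4))) = 1 + depth(plus(4, 4)) = 1 + 1 = 2
depth(succ(succ(plus(4, 4)))) = 1 + depth(succ(plus(4, 4))) = 1 + 2 = 3
depth(succ(4)) = 1 + depth(4) = 1 + 0 = 1
depth(pair(plus(4, 4), 4)) = 1 + max(1, 0) = 2
depth(plus(succ(4), pair(plus(4, 4), 4))) = 1 + max(1, 2) = 3
depth(plus(succ(succ(plus(4, 4))), plus(succ(4), pair(plus(4, 4), 4)))) = 1 + max(3, 3) = 4
depth(succ(plus(succ(succ(plus(4, 4))), plus(succ(4), pair(plus(4, 4), 4))))) = 1 + depth(plus(succ(succ(plus(4, 4))), plus(succ(4), pair(plus(4, 4), 4)))) = 1 + 4 = 5
depth(plus(plus(4, plus(4, 4)), succ(plus(succ(succ(plus(4, 4))), plus(succ(4), pair(plus(4, 4), 4)))))) = 1 + max(2, 5) = 6
depth(succ(plus(plus(4, plus(4, 4)), succ(plus(succ(succ(plus(4, 4))), plus(succ(4), pair(plus(4, 4), 4))))))) = 1 + depth(plus(plus(4, plus(4, 4)), succ(plus(succ(succ(plus(4, 4))), plus(succ(4), pair(plus(4, 4), 4)))))) = 1 + 6 = 7

7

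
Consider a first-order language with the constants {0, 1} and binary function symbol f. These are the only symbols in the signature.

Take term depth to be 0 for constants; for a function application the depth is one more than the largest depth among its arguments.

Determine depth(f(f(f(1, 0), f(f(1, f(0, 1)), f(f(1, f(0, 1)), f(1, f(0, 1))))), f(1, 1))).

depth(f(1, 0)) = 1 + max(0, 0) = 1
depth(f(0, 1)) = 1 + max(0, 0) = 1
depth(f(1, f(0, 1))) = 1 + max(0, 1) = 2
depth(f(f(1, f(0, 1)), f(1, f(0, 1)))) = 1 + max(2, 2) = 3
depth(f(f(1, f(0, 1)), f(f(1, f(0, 1)), f(1, f(0, 1))))) = 1 + max(2, 3) = 4
depth(f(f(1, 0), f(f(1, f(0, 1)), f(f(1, f(0, 1)), f(1, f(0, 1)))))) = 1 + max(1, 4) = 5
depth(f(1, 1)) = 1 + max(0, 0) = 1
depth(f(f(f(1, 0), f(f(1, f(0, 1)), f(f(1, f(0, 1)), f(1, f(0, 1))))), f(1, 1))) = 1 + max(5, 1) = 6

6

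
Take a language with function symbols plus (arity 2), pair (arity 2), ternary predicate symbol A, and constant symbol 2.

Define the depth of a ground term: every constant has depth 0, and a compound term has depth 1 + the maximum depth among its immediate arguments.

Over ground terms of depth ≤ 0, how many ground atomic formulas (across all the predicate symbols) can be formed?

1

First count ground terms of depth ≤ 0.
Let N_k = |{terms of depth ≤ k}|. Then N_0 = 1 and N_k = 1 + N_{k-1}^2 + N_{k-1}^2 for k ≥ 1 (one summand per function symbol, arity giving the exponent).
N_0 = 1
Explicitly: 2.
So |H| = 1.
A ground atom is a predicate applied to a tuple of terms from H, so the count is the sum over predicates of |H|^arity:
  A: 1^3 = 1
Total ground atoms: 1.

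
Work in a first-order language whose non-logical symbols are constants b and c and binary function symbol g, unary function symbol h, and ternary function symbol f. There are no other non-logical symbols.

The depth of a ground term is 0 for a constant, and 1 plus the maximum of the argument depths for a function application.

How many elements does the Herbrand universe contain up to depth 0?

2

Write N_k for the number of ground terms of depth ≤ k. A term of depth ≤ k is either a constant or a function symbol applied to arguments of depth ≤ k−1, so N_k = 2 + N_{k-1}^2 + N_{k-1} + N_{k-1}^3.
N_0 = 2
Explicitly: b, c.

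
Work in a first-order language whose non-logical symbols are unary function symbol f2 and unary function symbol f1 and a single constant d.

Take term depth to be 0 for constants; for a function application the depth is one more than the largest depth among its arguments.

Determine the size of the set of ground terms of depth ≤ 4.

31

If N_k denotes the number of depth-≤k ground terms, the 1 constant gives N_0 = 1, and each function symbol of arity r contributes N_{k-1}^r new terms at level k: N_k = 1 + N_{k-1} + N_{k-1}.
N_0 = 1
N_1 = 1 + 1 + 1 = 3
N_2 = 1 + 3 + 3 = 7
N_3 = 1 + 7 + 7 = 15
N_4 = 1 + 15 + 15 = 31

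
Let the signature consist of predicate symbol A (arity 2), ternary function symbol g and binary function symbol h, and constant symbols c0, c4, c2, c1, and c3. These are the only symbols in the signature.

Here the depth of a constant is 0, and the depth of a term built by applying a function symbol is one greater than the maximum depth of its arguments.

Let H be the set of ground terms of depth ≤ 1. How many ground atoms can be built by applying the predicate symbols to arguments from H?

24025

First count ground terms of depth ≤ 1.
Let N_k = |{terms of depth ≤ k}|. Then N_0 = 5 and N_k = 5 + N_{k-1}^3 + N_{k-1}^2 for k ≥ 1 (one summand per function symbol, arity giving the exponent).
N_0 = 5
N_1 = 5 + 5^3 + 5^2 = 155
So |H| = 155.
A ground atom is a predicate applied to a tuple of terms from H, so the count is the sum over predicates of |H|^arity:
  A: 155^2 = 24025
Total ground atoms: 24025.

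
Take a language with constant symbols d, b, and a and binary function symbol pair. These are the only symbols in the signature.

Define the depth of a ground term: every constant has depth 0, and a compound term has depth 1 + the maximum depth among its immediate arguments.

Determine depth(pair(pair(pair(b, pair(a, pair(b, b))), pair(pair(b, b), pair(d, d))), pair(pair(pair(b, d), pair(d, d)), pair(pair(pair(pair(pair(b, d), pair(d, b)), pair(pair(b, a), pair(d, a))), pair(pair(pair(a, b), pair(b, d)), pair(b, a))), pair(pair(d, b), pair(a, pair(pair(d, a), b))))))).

7

depth(pair(b, b)) = 1 + max(0, 0) = 1
depth(pair(a, pair(b, b))) = 1 + max(0, 1) = 2
depth(pair(b, pair(a, pair(b, b)))) = 1 + max(0, 2) = 3
depth(pair(d, d)) = 1 + max(0, 0) = 1
depth(pair(pair(b, b), pair(d, d))) = 1 + max(1, 1) = 2
depth(pair(pair(b, pair(a, pair(b, b))), pair(pair(b, b), pair(d, d)))) = 1 + max(3, 2) = 4
depth(pair(b, d)) = 1 + max(0, 0) = 1
depth(pair(pair(b, d), pair(d, d))) = 1 + max(1, 1) = 2
depth(pair(d, b)) = 1 + max(0, 0) = 1
depth(pair(pair(b, d), pair(d, b))) = 1 + max(1, 1) = 2
depth(pair(b, a)) = 1 + max(0, 0) = 1
depth(pair(d, a)) = 1 + max(0, 0) = 1
depth(pair(pair(b, a), pair(d, a))) = 1 + max(1, 1) = 2
depth(pair(pair(pair(b, d), pair(d, b)), pair(pair(b, a), pair(d, a)))) = 1 + max(2, 2) = 3
depth(pair(a, b)) = 1 + max(0, 0) = 1
depth(pair(pair(a, b), pair(b, d))) = 1 + max(1, 1) = 2
depth(pair(pair(pair(a, b), pair(b, d)), pair(b, a))) = 1 + max(2, 1) = 3
depth(pair(pair(pair(pair(b, d), pair(d, b)), pair(pair(b, a), pair(d, a))), pair(pair(pair(a, b), pair(b, d)), pair(b, a)))) = 1 + max(3, 3) = 4
depth(pair(pair(d, a), b)) = 1 + max(1, 0) = 2
depth(pair(a, pair(pair(d, a), b))) = 1 + max(0, 2) = 3
depth(pair(pair(d, b), pair(a, pair(pair(d, a), b)))) = 1 + max(1, 3) = 4
depth(pair(pair(pair(pair(pair(b, d), pair(d, b)), pair(pair(b, a), pair(d, a))), pair(pair(pair(a, b), pair(b, d)), pair(b, a))), pair(pair(d, b), pair(a, pair(pair(d, a), b))))) = 1 + max(4, 4) = 5
depth(pair(pair(pair(b, d), pair(d, d)), pair(pair(pair(pair(pair(b, d), pair(d, b)), pair(pair(b, a), pair(d, a))), pair(pair(pair(a, b), pair(b, d)), pair(b, a))), pair(pair(d, b), pair(a, pair(pair(d, a), b)))))) = 1 + max(2, 5) = 6
depth(pair(pair(pair(b, pair(a, pair(b, b))), pair(pair(b, b), pair(d, d))), pair(pair(pair(b, d), pair(d, d)), pair(pair(pair(pair(pair(b, d), pair(d, b)), pair(pair(b, a), pair(d, a))), pair(pair(pair(a, b), pair(b, d)), pair(b, a))), pair(pair(d, b), pair(a, pair(pair(d, a), b))))))) = 1 + max(4, 6) = 7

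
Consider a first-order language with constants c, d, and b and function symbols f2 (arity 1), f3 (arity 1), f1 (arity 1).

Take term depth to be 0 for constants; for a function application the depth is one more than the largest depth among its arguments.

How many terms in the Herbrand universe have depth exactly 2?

Write N_k for the number of ground terms of depth ≤ k. A term of depth ≤ k is either a constant or a function symbol applied to arguments of depth ≤ k−1, so N_k = 3 + N_{k-1} + N_{k-1} + N_{k-1}.
N_0 = 3
N_1 = 3 + 3 + 3 + 3 = 12
N_2 = 3 + 12 + 12 + 12 = 39
Terms of depth exactly 2: N_2 − N_1 = 39 − 12 = 27.

27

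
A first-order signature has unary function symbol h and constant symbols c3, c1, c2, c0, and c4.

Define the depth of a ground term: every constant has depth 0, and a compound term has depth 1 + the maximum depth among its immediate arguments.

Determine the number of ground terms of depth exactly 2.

5

If N_k denotes the number of depth-≤k ground terms, the 5 constants give N_0 = 5, and each function symbol of arity r contributes N_{k-1}^r new terms at level k: N_k = 5 + N_{k-1}.
N_0 = 5
N_1 = 5 + 5 = 10
N_2 = 5 + 10 = 15
Terms of depth exactly 2: N_2 − N_1 = 15 − 10 = 5.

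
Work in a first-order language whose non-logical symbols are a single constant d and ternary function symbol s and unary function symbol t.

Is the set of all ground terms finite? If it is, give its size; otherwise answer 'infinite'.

The signature has at least one function symbol (s, arity 3) and at least one constant (d).
Iterating s gives infinitely many distinct ground terms: d, s(d, d, d), s(s(d, d, d), s(d, d, d), s(d, d, d)), ...
So the Herbrand universe is infinite.

infinite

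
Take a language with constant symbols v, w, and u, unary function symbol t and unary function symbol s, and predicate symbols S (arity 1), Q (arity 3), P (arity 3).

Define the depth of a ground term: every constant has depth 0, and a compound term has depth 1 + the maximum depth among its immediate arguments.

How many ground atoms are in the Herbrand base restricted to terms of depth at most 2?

First count ground terms of depth ≤ 2.
Let N_k = |{terms of depth ≤ k}|. Then N_0 = 3 and N_k = 3 + N_{k-1} + N_{k-1} for k ≥ 1 (one summand per function symbol, arity giving the exponent).
N_0 = 3
N_1 = 3 + 3 + 3 = 9
N_2 = 3 + 9 + 9 = 21
So |H| = 21.
Each predicate of arity r yields |H|^r ground atoms (one per choice of an r-tuple from H):
  S: 21;  Q: 21^3 = 9261;  P: 21^3 = 9261
Total ground atoms: 21 + 9261 + 9261 = 18543.

18543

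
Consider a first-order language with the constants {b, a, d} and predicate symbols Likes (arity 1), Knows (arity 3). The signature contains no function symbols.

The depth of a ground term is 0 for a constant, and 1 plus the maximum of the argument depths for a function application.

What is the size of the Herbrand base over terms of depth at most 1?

First count ground terms of depth ≤ 1.
With no function symbols every ground term is a constant, so there are exactly 3 ground terms at every depth bound.
N_0 = 3
N_1 = 3
So |H| = 3.
Each predicate of arity r yields |H|^r ground atoms (one per choice of an r-tuple from H):
  Likes: 3;  Knows: 3^3 = 27
Total ground atoms: 3 + 27 = 30.

30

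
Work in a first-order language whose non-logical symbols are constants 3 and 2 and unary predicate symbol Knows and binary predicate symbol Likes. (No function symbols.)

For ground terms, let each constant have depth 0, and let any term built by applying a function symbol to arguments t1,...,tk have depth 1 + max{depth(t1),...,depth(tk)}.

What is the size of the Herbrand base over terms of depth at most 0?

First count ground terms of depth ≤ 0.
With no function symbols every ground term is a constant, so there are exactly 2 ground terms at every depth bound.
N_0 = 2
Explicitly: 3, 2.
So |H| = 2.
A ground atom is a predicate applied to a tuple of terms from H, so the count is the sum over predicates of |H|^arity:
  Knows: 2;  Likes: 2^2 = 4
Total ground atoms: 2 + 4 = 6.

6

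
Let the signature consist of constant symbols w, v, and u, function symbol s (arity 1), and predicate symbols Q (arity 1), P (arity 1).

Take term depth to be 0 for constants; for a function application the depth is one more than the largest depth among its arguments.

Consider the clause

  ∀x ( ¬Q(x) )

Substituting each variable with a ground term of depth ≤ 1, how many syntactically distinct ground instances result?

6

Ground terms of depth ≤ 1:
  Let N_k count ground terms of depth at most k. Each non-constant term of depth ≤ k is some function symbol applied to depth-≤(k−1) arguments, giving N_k = 3 + N_{k-1}.
  N_0 = 3
  N_1 = 3 + 3 = 6
So there are 6 ground terms available for substitution.
The variable x ranges independently over the available ground terms, and distinct assignments produce distinct instances.
Number of ground instances = 6.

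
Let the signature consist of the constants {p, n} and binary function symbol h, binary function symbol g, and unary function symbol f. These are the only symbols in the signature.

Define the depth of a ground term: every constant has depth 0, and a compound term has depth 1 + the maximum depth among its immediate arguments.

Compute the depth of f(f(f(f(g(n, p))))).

depth(g(n, p)) = 1 + max(0, 0) = 1
depth(f(g(n, p))) = 1 + depth(g(n, p)) = 1 + 1 = 2
depth(f(f(g(n, p)))) = 1 + depth(f(g(n, p))) = 1 + 2 = 3
depth(f(f(f(g(n, p))))) = 1 + depth(f(f(g(n, p)))) = 1 + 3 = 4
depth(f(f(f(f(g(n, p)))))) = 1 + depth(f(f(f(g(n, p))))) = 1 + 4 = 5

5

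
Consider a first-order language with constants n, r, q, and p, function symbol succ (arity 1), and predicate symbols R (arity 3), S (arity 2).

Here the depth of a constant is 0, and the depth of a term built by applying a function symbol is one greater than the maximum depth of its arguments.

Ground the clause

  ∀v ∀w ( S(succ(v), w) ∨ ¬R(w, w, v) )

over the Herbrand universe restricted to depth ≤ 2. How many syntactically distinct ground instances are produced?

Ground terms of depth ≤ 2:
  Let N_k = |{terms of depth ≤ k}|. Then N_0 = 4 and N_k = 4 + N_{k-1} for k ≥ 1 (one summand per function symbol, arity giving the exponent).
  N_0 = 4
  N_1 = 4 + 4 = 8
  N_2 = 4 + 8 = 12
  Explicitly: n, r, q, p, succ(n), succ(r), succ(q), succ(p), succ(succ(n)), succ(succ(r)), succ(succ(q)), succ(succ(p)).
So there are 12 ground terms available for substitution.
There are 2 variables to instantiate (v, w), each occurring in at least one literal, so different choices give different ground instances.
Number of ground instances = 12^2 = 144.

144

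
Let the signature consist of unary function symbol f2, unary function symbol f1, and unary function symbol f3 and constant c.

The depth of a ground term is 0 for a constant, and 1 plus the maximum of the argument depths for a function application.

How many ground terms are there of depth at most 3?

40

Let N_k count ground terms of depth at most k. Each non-constant term of depth ≤ k is some function symbol applied to depth-≤(k−1) arguments, giving N_k = 1 + N_{k-1} + N_{k-1} + N_{k-1}.
N_0 = 1
N_1 = 1 + 1 + 1 + 1 = 4
N_2 = 1 + 4 + 4 + 4 = 13
N_3 = 1 + 13 + 13 + 13 = 40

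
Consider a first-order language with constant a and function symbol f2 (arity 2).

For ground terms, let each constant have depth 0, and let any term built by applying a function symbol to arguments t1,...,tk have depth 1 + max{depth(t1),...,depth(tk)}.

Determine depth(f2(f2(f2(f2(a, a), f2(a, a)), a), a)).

depth(f2(a, a)) = 1 + max(0, 0) = 1
depth(f2(f2(a, a), f2(a, a))) = 1 + max(1, 1) = 2
depth(f2(f2(f2(a, a), f2(a, a)), a)) = 1 + max(2, 0) = 3
depth(f2(f2(f2(f2(a, a), f2(a, a)), a), a)) = 1 + max(3, 0) = 4

4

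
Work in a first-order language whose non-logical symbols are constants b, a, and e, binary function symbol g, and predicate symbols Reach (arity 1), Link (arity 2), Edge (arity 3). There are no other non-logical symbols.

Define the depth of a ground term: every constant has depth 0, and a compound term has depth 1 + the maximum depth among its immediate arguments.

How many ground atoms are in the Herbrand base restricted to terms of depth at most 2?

3198279

First count ground terms of depth ≤ 2.
Let N_k = |{terms of depth ≤ k}|. Then N_0 = 3 and N_k = 3 + N_{k-1}^2 for k ≥ 1 (one summand per function symbol, arity giving the exponent).
N_0 = 3
N_1 = 3 + 3^2 = 12
N_2 = 3 + 12^2 = 147
So |H| = 147.
Ground atoms are formed by filling each argument slot of a predicate with a term from H, so an r-ary predicate gives |H|^r atoms:
  Reach: 147;  Link: 147^2 = 21609;  Edge: 147^3 = 3176523
Total ground atoms: 147 + 21609 + 3176523 = 3198279.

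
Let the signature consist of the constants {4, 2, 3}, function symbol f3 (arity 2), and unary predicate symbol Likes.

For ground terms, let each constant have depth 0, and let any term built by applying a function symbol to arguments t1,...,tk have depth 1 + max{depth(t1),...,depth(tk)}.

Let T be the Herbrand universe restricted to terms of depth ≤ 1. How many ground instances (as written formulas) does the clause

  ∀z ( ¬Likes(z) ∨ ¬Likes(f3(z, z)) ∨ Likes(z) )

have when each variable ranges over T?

Ground terms of depth ≤ 1:
  Let N_k count ground terms of depth at most k. Each non-constant term of depth ≤ k is some function symbol applied to depth-≤(k−1) arguments, giving N_k = 3 + N_{k-1}^2.
  N_0 = 3
  N_1 = 3 + 3^2 = 12
  Explicitly: 4, 2, 3, f3(4, 4), f3(4, 2), f3(4, 3), f3(2, 4), f3(2, 2), f3(2, 3), f3(3, 4), f3(3, 2), f3(3, 3).
So there are 12 ground terms available for substitution.
The body mentions the single quantified variable z; since ground terms form a free algebra, no two substitutions collapse to the same formula.
Number of ground instances = 12.

12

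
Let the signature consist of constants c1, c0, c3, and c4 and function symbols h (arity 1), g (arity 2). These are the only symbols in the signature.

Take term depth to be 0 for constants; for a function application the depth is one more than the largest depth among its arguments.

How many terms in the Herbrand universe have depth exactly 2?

Let N_k = |{terms of depth ≤ k}|. Then N_0 = 4 and N_k = 4 + N_{k-1} + N_{k-1}^2 for k ≥ 1 (one summand per function symbol, arity giving the exponent).
N_0 = 4
N_1 = 4 + 4 + 4^2 = 24
N_2 = 4 + 24 + 24^2 = 604
Terms of depth exactly 2: N_2 − N_1 = 604 − 24 = 580.

580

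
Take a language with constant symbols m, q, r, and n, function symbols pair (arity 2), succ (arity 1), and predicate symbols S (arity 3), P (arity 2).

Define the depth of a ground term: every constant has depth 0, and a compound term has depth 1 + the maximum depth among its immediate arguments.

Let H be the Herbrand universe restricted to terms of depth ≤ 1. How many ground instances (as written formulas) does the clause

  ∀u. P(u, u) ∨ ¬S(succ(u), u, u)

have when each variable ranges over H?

24

Ground terms of depth ≤ 1:
  Let N_k = |{terms of depth ≤ k}|. Then N_0 = 4 and N_k = 4 + N_{k-1}^2 + N_{k-1} for k ≥ 1 (one summand per function symbol, arity giving the exponent).
  N_0 = 4
  N_1 = 4 + 4^2 + 4 = 24
So there are 24 ground terms available for substitution.
The variable u ranges independently over the available ground terms, and distinct assignments produce distinct instances.
Number of ground instances = 24.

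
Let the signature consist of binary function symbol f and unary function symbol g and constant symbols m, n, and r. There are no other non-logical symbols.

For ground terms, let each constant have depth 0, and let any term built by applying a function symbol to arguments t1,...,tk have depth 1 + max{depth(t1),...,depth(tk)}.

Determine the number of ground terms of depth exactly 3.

59052

Let N_k count ground terms of depth at most k. Each non-constant term of depth ≤ k is some function symbol applied to depth-≤(k−1) arguments, giving N_k = 3 + N_{k-1}^2 + N_{k-1}.
N_0 = 3
N_1 = 3 + 3^2 + 3 = 15
N_2 = 3 + 15^2 + 15 = 243
N_3 = 3 + 243^2 + 243 = 59295
Terms of depth exactly 3: N_3 − N_2 = 59295 − 243 = 59052.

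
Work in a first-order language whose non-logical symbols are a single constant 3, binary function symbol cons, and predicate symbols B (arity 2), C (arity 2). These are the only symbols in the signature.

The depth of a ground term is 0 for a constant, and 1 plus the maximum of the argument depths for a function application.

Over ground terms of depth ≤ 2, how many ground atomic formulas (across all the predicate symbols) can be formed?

50

First count ground terms of depth ≤ 2.
Let N_k count ground terms of depth at most k. Each non-constant term of depth ≤ k is some function symbol applied to depth-≤(k−1) arguments, giving N_k = 1 + N_{k-1}^2.
N_0 = 1
N_1 = 1 + 1^2 = 2
N_2 = 1 + 2^2 = 5
Explicitly: 3, cons(3, 3), cons(3, cons(3, 3)), cons(cons(3, 3), 3), cons(cons(3, 3), cons(3, 3)).
So |H| = 5.
Ground atoms are formed by filling each argument slot of a predicate with a term from H, so an r-ary predicate gives |H|^r atoms:
  B: 5^2 = 25;  C: 5^2 = 25
Total ground atoms: 25 + 25 = 50.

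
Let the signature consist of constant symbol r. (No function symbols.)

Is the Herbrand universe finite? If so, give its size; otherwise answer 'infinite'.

There are no function symbols, so the only ground term is the single constant.
The Herbrand universe is {r}, finite with 1 element.

1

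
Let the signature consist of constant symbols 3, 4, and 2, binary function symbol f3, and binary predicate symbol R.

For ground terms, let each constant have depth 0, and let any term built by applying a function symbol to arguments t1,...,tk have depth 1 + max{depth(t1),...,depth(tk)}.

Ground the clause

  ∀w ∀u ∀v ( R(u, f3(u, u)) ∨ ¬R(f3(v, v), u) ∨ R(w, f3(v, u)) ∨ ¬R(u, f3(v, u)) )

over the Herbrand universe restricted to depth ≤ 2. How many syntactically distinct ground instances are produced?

Ground terms of depth ≤ 2:
  Let N_k = |{terms of depth ≤ k}|. Then N_0 = 3 and N_k = 3 + N_{k-1}^2 for k ≥ 1 (one summand per function symbol, arity giving the exponent).
  N_0 = 3
  N_1 = 3 + 3^2 = 12
  N_2 = 3 + 12^2 = 147
So there are 147 ground terms available for substitution.
The clause has 3 distinct variables (w, u, v), each appearing in the body. In the free term algebra distinct substitutions yield syntactically distinct ground instances.
Number of ground instances = 147^3 = 3176523.

3176523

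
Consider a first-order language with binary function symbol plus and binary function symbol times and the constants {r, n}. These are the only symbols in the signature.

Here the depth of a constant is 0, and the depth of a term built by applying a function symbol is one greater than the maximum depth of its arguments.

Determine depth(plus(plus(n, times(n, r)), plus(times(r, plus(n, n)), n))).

depth(times(n, r)) = 1 + max(0, 0) = 1
depth(plus(n, times(n, r))) = 1 + max(0, 1) = 2
depth(plus(n, n)) = 1 + max(0, 0) = 1
depth(times(r, plus(n, n))) = 1 + max(0, 1) = 2
depth(plus(times(r, plus(n, n)), n)) = 1 + max(2, 0) = 3
depth(plus(plus(n, times(n, r)), plus(times(r, plus(n, n)), n))) = 1 + max(2, 3) = 4

4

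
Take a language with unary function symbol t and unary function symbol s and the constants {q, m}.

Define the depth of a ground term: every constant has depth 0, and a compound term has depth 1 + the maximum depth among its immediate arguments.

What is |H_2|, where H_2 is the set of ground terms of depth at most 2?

14

If N_k denotes the number of depth-≤k ground terms, the 2 constants give N_0 = 2, and each function symbol of arity r contributes N_{k-1}^r new terms at level k: N_k = 2 + N_{k-1} + N_{k-1}.
N_0 = 2
N_1 = 2 + 2 + 2 = 6
N_2 = 2 + 6 + 6 = 14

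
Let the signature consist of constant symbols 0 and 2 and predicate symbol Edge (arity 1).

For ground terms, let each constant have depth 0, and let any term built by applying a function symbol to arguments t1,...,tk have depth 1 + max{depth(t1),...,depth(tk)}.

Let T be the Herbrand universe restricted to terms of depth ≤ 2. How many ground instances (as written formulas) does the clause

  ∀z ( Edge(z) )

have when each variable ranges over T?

Ground terms of depth ≤ 2:
  With no function symbols every ground term is a constant, so there are exactly 2 ground terms at every depth bound.
  N_0 = 2
  N_1 = 2
  N_2 = 2
  Explicitly: 0, 2.
So there are 2 ground terms available for substitution.
The clause has 1 distinct variable (z), which appears in the body. In the free term algebra distinct substitutions yield syntactically distinct ground instances.
Number of ground instances = 2.

2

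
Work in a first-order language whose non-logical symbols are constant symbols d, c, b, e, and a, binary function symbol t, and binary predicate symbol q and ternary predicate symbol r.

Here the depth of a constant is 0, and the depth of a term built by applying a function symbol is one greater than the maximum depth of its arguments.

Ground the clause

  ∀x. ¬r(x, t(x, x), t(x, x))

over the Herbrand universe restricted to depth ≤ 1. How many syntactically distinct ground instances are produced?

30

Ground terms of depth ≤ 1:
  If N_k denotes the number of depth-≤k ground terms, the 5 constants give N_0 = 5, and each function symbol of arity r contributes N_{k-1}^r new terms at level k: N_k = 5 + N_{k-1}^2.
  N_0 = 5
  N_1 = 5 + 5^2 = 30
So there are 30 ground terms available for substitution.
The variable x ranges independently over the available ground terms, and distinct assignments produce distinct instances.
Number of ground instances = 30.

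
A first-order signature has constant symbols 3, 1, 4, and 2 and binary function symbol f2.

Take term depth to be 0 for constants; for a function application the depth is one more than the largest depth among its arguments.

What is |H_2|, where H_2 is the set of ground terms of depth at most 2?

404

Count level by level. With function symbols f2/2, the terms of depth ≤ k are the 4 constants together with each function applied to depth-≤(k−1) tuples, so N_k = 4 + N_{k-1}^2.
N_0 = 4
N_1 = 4 + 4^2 = 20
N_2 = 4 + 20^2 = 404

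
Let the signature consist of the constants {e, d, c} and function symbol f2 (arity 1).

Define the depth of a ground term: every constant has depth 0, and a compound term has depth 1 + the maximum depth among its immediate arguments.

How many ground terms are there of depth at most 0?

Count level by level. With function symbols f2/1, the terms of depth ≤ k are the 3 constants together with each function applied to depth-≤(k−1) tuples, so N_k = 3 + N_{k-1}.
N_0 = 3

3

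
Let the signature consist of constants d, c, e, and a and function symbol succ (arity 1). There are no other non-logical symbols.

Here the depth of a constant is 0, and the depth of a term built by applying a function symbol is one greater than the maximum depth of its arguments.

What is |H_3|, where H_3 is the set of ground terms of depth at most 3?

Let N_k count ground terms of depth at most k. Each non-constant term of depth ≤ k is some function symbol applied to depth-≤(k−1) arguments, giving N_k = 4 + N_{k-1}.
N_0 = 4
N_1 = 4 + 4 = 8
N_2 = 4 + 8 = 12
N_3 = 4 + 12 = 16

16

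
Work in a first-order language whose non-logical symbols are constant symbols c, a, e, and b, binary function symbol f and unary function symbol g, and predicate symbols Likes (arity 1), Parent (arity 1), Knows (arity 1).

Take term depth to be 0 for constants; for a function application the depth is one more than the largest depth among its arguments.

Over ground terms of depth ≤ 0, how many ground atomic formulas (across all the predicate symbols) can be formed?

12

First count ground terms of depth ≤ 0.
Let N_k = |{terms of depth ≤ k}|. Then N_0 = 4 and N_k = 4 + N_{k-1}^2 + N_{k-1} for k ≥ 1 (one summand per function symbol, arity giving the exponent).
N_0 = 4
So |H| = 4.
For each predicate symbol, the number of ground atoms is |H| raised to its arity; summing:
  Likes: 4;  Parent: 4;  Knows: 4
Total ground atoms: 4 + 4 + 4 = 12.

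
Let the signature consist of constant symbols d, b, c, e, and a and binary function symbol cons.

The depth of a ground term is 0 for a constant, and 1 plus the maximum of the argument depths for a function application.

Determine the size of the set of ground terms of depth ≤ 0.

5

Write N_k for the number of ground terms of depth ≤ k. A term of depth ≤ k is either a constant or a function symbol applied to arguments of depth ≤ k−1, so N_k = 5 + N_{k-1}^2.
N_0 = 5
Explicitly: d, b, c, e, a.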